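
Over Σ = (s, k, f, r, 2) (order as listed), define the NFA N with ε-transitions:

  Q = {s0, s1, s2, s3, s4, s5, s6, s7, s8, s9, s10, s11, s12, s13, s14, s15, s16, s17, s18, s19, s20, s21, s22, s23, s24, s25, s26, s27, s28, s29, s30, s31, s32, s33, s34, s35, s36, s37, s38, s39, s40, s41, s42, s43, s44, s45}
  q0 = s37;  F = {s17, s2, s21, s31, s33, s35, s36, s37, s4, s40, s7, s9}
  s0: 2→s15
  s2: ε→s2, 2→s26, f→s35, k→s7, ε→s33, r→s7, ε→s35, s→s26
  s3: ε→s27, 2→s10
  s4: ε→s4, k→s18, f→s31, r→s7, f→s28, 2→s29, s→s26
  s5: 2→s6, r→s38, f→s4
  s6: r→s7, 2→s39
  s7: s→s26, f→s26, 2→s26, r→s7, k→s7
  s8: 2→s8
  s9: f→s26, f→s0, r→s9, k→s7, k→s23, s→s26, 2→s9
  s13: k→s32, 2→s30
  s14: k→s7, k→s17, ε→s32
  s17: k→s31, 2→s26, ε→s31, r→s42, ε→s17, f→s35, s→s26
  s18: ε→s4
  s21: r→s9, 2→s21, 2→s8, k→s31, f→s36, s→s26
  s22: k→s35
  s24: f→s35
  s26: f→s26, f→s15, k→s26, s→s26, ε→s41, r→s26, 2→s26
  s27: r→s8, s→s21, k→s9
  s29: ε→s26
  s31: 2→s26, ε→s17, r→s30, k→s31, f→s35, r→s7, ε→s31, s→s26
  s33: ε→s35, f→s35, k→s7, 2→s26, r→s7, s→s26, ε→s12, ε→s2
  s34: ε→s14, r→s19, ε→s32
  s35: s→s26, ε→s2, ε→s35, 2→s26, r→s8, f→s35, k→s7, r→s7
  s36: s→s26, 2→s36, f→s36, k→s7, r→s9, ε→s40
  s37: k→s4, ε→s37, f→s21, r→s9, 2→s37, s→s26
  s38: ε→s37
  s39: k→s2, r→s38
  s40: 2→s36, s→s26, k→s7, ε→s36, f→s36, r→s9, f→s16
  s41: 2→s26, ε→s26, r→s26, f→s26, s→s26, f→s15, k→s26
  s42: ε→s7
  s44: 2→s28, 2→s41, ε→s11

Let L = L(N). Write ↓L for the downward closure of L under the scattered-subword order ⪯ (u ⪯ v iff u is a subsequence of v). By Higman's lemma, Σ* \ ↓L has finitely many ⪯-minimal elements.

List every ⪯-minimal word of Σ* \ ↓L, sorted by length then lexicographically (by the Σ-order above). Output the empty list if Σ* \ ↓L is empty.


min(Σ*\↓L) = [s, k2, rf, ffkf].

|Q|=46, |F|=12, |δ|=128 (27 ε).
min D↑ (9 st, q0=0, F={1}): 0:s→1,k→2,f→3,r→4,2→0 1:s→1,k→1,f→1,r→1,2→1 2:s→1,k→2,f→5,r→6,2→1 3:s→1,k→5,f→7,r→4,2→3 4:s→1,k→6,f→1,r→4,2→4 5:s→1,k→5,f→8,r→6,2→1 6:s→1,k→6,f→1,r→6,2→1 7:s→1,k→6,f→7,r→4,2→7 8:s→1,k→6,f→8,r→6,2→1 (ε-aug+det+¬).
's': run [25, 3] end={s15,s26,s41} rej; 1/1 del acc.
'k2': N↓-sim [25, 18, 5] end={s15,s26,s29,s41,s8} rej; 2/2 single-dels accept.
'rf': run [25, 10, 4] end={s0,s15,s26,s41} — reject; 2/2 single-dels accept.
'ffkf': run [25, 21, 15, 5, 3] end={s15,s26,s41} ∉↓L; 4/4 deletions ∈↓L.
4 words, ⪯-incomp.


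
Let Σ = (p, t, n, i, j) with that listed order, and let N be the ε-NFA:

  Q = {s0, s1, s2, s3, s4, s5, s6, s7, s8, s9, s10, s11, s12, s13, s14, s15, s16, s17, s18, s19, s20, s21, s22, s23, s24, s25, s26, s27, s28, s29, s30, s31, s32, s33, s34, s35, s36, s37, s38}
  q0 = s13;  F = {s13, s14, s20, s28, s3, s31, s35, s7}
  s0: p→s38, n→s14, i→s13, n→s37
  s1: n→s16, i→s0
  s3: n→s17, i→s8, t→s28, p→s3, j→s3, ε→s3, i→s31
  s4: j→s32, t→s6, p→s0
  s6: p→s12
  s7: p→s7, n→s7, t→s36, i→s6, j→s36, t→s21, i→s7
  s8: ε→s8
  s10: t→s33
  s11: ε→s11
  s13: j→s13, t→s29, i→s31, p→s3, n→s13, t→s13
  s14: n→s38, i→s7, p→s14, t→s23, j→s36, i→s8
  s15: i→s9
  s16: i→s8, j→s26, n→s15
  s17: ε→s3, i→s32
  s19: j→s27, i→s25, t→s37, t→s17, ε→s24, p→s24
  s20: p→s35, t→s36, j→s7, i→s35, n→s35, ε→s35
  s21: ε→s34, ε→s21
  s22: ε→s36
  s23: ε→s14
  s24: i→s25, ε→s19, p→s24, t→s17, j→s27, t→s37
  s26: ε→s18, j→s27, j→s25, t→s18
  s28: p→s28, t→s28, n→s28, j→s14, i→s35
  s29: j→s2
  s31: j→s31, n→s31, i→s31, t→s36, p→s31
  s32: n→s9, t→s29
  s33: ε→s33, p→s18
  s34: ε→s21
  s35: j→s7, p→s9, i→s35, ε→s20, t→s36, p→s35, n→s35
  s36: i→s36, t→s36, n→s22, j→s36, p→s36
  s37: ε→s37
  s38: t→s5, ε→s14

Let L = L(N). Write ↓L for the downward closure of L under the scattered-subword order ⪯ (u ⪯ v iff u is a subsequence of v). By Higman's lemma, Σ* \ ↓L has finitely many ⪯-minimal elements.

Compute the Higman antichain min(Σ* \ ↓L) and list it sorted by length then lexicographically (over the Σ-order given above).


|Q|=39, |F|=8, |δ|=102 (17 ε).
min D↑ (8 st, q0=0, F={4}): 0:p→1,t→0,n→0,i→2,j→0 1:p→1,t→3,n→1,i→2,j→1 2:p→2,t→4,n→2,i→2,j→2 3:p→3,t→3,n→3,i→5,j→6 4:p→4,t→4,n→4,i→4,j→4 5:p→5,t→4,n→5,i→5,j→7 6:p→6,t→6,n→6,i→7,j→4 7:p→7,t→4,n→7,i→7,j→4 (ε-aug+det+¬).
'it': run [23, 15, 6] end={s2,s21,s22,s29,s34,s36} ∉↓L; 2/2 single-dels accept.
'ptjj': |S_i|=[23, 22, 18, 13, 2] end={s22,s36} — reject; 4/4 single-dels accept.
2 minimals (antichain).

min(Σ*\↓L) = [it, ptjj].


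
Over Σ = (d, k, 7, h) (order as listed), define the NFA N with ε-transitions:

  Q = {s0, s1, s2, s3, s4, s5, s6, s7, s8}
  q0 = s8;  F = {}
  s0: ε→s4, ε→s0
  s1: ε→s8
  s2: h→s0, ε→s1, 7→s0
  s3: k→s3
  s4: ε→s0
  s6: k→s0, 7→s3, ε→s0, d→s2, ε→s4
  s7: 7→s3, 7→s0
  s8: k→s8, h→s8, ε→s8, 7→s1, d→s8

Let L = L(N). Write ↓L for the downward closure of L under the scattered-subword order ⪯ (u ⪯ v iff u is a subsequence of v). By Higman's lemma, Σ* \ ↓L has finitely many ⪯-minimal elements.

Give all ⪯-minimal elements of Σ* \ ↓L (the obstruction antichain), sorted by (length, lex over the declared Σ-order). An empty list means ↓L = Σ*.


Antichain: [ε].

|Q|=9, |F|=0, |δ|=20 (8 ε).
min D↑ (1 st, q0=0, F={0}): 0:d→0,k→0,7→0,h→0 [Hopcroft].
ε ∈ L(D↑) ⇒ ↓L = ∅.


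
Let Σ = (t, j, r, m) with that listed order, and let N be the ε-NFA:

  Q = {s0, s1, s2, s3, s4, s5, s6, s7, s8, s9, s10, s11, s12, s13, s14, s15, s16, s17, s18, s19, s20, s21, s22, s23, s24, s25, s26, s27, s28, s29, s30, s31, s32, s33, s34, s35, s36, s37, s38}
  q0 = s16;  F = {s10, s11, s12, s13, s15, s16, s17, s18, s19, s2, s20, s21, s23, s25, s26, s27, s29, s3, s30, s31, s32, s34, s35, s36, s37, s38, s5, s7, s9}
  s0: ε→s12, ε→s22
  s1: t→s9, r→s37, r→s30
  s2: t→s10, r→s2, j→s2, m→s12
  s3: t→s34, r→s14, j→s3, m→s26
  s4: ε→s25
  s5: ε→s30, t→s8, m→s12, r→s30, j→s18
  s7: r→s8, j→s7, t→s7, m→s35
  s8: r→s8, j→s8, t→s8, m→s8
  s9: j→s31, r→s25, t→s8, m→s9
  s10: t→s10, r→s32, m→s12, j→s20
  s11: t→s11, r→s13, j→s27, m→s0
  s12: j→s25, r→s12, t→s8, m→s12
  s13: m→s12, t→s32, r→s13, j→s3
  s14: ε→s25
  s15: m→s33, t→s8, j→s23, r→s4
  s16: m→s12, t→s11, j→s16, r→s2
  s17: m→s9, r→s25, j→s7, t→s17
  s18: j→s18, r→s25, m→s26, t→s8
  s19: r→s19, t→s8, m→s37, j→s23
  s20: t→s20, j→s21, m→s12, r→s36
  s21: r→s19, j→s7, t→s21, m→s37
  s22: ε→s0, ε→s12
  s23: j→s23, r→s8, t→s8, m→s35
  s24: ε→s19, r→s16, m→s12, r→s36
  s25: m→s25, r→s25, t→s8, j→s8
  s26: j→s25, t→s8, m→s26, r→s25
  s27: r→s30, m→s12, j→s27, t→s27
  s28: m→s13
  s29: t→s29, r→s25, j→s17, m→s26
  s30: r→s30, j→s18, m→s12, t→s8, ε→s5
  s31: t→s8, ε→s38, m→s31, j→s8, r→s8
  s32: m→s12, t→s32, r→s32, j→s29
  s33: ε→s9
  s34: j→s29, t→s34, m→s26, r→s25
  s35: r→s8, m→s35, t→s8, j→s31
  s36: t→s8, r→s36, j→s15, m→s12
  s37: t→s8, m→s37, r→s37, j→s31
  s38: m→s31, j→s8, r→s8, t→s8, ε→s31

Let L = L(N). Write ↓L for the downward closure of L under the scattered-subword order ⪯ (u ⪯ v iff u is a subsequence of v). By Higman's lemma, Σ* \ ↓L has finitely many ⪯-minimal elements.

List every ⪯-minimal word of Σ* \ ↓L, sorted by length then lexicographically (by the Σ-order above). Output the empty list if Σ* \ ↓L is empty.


|Q|=39, |F|=29, |δ|=139 (12 ε).
min D↑ (28 st, q0=0, F={7}): 0:t→1,j→0,r→2,m→3 1:t→1,j→4,r→5,m→3 2:t→6,j→2,r→2,m→3 3:t→7,j→8,r→3,m→3 4:t→4,j→4,r→9,m→3 5:t→10,j→11,r→5,m→3 6:t→6,j→12,r→10,m→3 7:t→7,j→7,r→7,m→7 8:t→7,j→7,r→8,m→8 9:t→7,j→13,r→9,m→3 10:t→10,j→14,r→10,m→3 11:t→15,j→11,r→8,m→16 12:t→12,j→17,r→18,m→3 13:t→7,j→13,r→8,m→16 14:t→14,j→19,r→8,m→16 15:t→15,j→14,r→8,m→16 16:t→7,j→8,r→8,m→16 17:t→17,j→20,r→21,m→22 18:t→7,j→23,r→18,m→3 19:t→19,j→20,r→8,m→24 20:t→20,j→20,r→7,m→25 21:t→7,j→26,r→21,m→22 22:t→7,j→27,r→22,m→22 23:t→7,j→26,r→8,m→24 24:t→7,j→27,r→8,m→24 25:t→7,j→27,r→7,m→25 26:t→7,j→26,r→7,m→25 27:t→7,j→7,r→7,m→27 (ε-aug+det+¬).
'mt': run [35, 12, 1] end={s8} rej; 2/2 deletions ∈↓L.
'mjj': N↓-sim [35, 12, 4, 1] end={s8} rej; 3/3 del acc.
'tjrt': |S_i|=[35, 33, 27, 19, 1] end={s8} rej; 4/4 single-dels accept.
'trjrj': N↓-sim [35, 33, 26, 18, 4, 1] end={s8} rej; 5/5 single-dels accept.
'rtjjjr': |S_i|=[35, 30, 23, 20, 15, 6, 1] end={s8} ∉↓L; 6/6 del acc.
5 minimals (antichain).

min(Σ*\↓L) = [mt, mjj, tjrt, trjrj, rtjjjr].


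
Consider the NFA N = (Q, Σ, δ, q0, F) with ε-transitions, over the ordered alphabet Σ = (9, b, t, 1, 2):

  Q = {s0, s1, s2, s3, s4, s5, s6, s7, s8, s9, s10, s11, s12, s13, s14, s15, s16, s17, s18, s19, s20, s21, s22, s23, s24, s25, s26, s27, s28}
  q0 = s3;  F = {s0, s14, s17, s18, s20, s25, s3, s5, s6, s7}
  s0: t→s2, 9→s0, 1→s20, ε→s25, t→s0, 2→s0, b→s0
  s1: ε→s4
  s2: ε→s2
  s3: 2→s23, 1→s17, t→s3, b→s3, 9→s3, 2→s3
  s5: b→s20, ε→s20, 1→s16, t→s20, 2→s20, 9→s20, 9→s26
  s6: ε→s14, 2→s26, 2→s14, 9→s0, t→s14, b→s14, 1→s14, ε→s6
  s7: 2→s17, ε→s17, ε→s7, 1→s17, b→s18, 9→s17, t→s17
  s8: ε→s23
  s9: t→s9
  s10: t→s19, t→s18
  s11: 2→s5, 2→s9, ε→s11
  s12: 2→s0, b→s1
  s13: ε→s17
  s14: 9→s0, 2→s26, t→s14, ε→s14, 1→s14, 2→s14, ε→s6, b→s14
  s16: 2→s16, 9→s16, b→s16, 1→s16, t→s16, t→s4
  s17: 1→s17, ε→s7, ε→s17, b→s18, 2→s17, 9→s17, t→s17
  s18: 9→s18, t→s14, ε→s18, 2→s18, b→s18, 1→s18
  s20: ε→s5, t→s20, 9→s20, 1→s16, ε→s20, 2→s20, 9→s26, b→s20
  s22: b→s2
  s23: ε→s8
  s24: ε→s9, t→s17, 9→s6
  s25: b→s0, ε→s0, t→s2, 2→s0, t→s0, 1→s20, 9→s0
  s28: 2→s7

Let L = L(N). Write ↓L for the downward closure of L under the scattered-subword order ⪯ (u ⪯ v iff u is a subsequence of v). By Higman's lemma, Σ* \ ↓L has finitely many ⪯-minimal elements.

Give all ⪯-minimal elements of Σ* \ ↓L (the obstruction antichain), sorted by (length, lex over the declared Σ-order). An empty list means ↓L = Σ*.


|Q|=29, |F|=10, |δ|=95 (21 ε).
min D↑ (7 st, q0=0, F={6}): 0:9→0,b→0,t→0,1→1,2→0 1:9→1,b→2,t→1,1→1,2→1 2:9→2,b→2,t→3,1→2,2→2 3:9→4,b→3,t→3,1→3,2→3 4:9→4,b→4,t→4,1→5,2→4 5:9→5,b→5,t→5,1→6,2→5 6:9→6,b→6,t→6,1→6,2→6 [Hopcroft].
'1bt911': |S_i|=[16, 13, 11, 10, 8, 5, 2] end={s16,s4} — reject; 6/6 deletions ∈↓L.
1 minimals (antichain).

Antichain: [1bt911].


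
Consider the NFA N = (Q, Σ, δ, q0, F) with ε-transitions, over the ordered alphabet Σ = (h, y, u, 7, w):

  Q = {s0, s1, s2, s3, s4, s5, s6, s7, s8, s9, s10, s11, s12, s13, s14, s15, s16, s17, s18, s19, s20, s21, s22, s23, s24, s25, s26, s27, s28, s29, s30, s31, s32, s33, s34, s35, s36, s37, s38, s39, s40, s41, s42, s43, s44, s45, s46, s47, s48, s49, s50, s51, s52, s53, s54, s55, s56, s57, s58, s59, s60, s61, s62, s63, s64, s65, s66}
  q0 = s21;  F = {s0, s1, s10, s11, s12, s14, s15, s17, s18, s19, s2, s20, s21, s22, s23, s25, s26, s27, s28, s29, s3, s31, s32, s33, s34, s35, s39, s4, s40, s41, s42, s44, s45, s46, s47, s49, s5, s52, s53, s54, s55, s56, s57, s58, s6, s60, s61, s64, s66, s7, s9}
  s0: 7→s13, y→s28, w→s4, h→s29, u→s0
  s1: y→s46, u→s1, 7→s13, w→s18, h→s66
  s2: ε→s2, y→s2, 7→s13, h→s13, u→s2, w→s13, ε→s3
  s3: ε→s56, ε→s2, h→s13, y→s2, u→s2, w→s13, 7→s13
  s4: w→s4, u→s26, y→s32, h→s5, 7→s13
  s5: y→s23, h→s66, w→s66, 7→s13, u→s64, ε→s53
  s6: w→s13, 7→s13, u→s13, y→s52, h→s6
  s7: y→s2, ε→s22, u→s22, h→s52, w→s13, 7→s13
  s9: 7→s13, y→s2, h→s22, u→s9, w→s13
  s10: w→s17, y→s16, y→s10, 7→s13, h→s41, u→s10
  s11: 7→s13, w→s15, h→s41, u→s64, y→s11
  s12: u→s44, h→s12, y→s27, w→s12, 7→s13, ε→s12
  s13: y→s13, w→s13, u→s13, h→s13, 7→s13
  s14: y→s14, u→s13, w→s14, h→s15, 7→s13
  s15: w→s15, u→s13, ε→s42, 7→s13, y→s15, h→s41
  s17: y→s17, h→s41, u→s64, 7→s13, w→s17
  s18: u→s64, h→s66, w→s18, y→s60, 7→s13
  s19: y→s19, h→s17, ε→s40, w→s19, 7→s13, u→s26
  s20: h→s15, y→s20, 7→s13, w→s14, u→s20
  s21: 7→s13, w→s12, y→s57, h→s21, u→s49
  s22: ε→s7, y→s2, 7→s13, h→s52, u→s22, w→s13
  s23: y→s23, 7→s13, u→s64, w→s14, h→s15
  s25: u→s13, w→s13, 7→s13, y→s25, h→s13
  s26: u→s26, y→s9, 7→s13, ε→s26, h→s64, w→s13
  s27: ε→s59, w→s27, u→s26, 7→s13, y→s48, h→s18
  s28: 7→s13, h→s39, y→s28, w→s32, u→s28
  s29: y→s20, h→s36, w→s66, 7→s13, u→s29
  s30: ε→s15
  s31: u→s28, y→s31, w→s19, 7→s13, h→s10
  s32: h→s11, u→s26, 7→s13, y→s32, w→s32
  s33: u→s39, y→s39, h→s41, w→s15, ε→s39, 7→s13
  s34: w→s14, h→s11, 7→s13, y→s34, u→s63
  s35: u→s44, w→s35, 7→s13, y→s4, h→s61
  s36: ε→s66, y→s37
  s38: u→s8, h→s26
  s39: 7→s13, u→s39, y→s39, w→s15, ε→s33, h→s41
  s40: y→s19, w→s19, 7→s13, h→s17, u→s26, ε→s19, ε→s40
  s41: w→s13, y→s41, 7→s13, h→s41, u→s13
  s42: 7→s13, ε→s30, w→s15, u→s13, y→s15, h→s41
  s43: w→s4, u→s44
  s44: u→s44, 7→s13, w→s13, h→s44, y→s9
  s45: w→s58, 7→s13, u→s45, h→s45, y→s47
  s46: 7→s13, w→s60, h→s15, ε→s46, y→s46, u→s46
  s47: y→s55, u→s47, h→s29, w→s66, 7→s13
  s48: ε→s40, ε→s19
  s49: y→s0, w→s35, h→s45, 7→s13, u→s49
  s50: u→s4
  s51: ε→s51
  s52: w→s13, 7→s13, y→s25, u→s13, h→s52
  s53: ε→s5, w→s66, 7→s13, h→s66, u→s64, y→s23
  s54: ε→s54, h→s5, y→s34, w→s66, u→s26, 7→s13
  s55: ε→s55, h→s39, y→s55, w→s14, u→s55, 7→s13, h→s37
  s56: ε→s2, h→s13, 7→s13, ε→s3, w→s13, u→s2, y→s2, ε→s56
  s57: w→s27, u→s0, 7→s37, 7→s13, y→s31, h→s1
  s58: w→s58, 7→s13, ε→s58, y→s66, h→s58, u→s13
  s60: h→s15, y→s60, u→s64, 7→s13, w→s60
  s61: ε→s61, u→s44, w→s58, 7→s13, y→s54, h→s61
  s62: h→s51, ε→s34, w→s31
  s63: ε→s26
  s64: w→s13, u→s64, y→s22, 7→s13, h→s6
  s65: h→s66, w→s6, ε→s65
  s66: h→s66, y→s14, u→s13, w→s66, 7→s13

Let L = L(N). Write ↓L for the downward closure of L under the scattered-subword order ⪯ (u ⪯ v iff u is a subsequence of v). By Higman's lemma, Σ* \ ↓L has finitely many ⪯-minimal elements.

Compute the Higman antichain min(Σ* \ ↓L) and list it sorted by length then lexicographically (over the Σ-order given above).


|Q|=67, |F|=51, |δ|=307 (34 ε).
min D↑ (45 st, q0=0, F={3}): 0:h→0,y→1,u→2,7→3,w→4 1:h→5,y→6,u→7,7→3,w→8 2:h→9,y→7,u→2,7→3,w→10 3:h→3,y→3,u→3,7→3,w→3 4:h→4,y→8,u→11,7→3,w→4 5:h→12,y→13,u→5,7→3,w→14 6:h→15,y→6,u→16,7→3,w→17 7:h→18,y→16,u→7,7→3,w→19 8:h→14,y→17,u→20,7→3,w→8 9:h→9,y→21,u→9,7→3,w→22 10:h→23,y→19,u→11,7→3,w→10 11:h→11,y→24,u→11,7→3,w→3 12:h→12,y→25,u→3,7→3,w→12 13:h→26,y→13,u→13,7→3,w→27 14:h→12,y→27,u→28,7→3,w→14 15:h→29,y→15,u→15,7→3,w→30 16:h→31,y→16,u→16,7→3,w→32 17:h→30,y→17,u→20,7→3,w→17 18:h→12,y→33,u→18,7→3,w→12 19:h→34,y→32,u→20,7→3,w→19 20:h→28,y→24,u→20,7→3,w→3 21:h→18,y→35,u→21,7→3,w→12 22:h→22,y→12,u→3,7→3,w→22 23:h→23,y→36,u→11,7→3,w→22 24:h→37,y→38,u→24,7→3,w→3 25:h→26,y→25,u→3,7→3,w→25 26:h→29,y→26,u→3,7→3,w→26 27:h→26,y→27,u→28,7→3,w→27 28:h→39,y→37,u→28,7→3,w→3 29:h→29,y→29,u→3,7→3,w→3 30:h→29,y→30,u→28,7→3,w→30 31:h→29,y→31,u→31,7→3,w→26 32:h→40,y→32,u→20,7→3,w→32 33:h→26,y→33,u→33,7→3,w→25 34:h→12,y→41,u→28,7→3,w→12 35:h→31,y→35,u→35,7→3,w→25 36:h→34,y→42,u→20,7→3,w→12 37:h→43,y→38,u→37,7→3,w→3 38:h→3,y→38,u→38,7→3,w→3 39:h→39,y→43,u→3,7→3,w→3 40:h→29,y→40,u→28,7→3,w→26 41:h→26,y→41,u→28,7→3,w→25 42:h→40,y→42,u→20,7→3,w→25 43:h→43,y→44,u→3,7→3,w→3 44:h→3,y→44,u→3,7→3,w→3 (ε-aug+det+¬).
'7': N↓-sim [59, 2] end={s13,s37} rej; 1/1 deletions ∈↓L.
'wuw': N↓-sim [59, 40, 14, 1] end={s13} — reject; 3/3 del acc.
'yhhu': |S_i|=[59, 51, 33, 12, 1] end={s13} rej; 4/4 deletions ∈↓L.
'uhwu': N↓-sim [59, 50, 37, 8, 1] end={s13} — reject; 4/4 deletions ∈↓L.
'yyhhw': |S_i|=[59, 51, 37, 21, 5, 1] end={s13} ∉↓L; 5/5 deletions ∈↓L.
'wuyyh': N↓-sim [59, 40, 14, 9, 5, 1] end={s13} ∉↓L; 5/5 del acc.
6 obstructions.

A = [7, wuw, yhhu, uhwu, yyhhw, wuyyh].


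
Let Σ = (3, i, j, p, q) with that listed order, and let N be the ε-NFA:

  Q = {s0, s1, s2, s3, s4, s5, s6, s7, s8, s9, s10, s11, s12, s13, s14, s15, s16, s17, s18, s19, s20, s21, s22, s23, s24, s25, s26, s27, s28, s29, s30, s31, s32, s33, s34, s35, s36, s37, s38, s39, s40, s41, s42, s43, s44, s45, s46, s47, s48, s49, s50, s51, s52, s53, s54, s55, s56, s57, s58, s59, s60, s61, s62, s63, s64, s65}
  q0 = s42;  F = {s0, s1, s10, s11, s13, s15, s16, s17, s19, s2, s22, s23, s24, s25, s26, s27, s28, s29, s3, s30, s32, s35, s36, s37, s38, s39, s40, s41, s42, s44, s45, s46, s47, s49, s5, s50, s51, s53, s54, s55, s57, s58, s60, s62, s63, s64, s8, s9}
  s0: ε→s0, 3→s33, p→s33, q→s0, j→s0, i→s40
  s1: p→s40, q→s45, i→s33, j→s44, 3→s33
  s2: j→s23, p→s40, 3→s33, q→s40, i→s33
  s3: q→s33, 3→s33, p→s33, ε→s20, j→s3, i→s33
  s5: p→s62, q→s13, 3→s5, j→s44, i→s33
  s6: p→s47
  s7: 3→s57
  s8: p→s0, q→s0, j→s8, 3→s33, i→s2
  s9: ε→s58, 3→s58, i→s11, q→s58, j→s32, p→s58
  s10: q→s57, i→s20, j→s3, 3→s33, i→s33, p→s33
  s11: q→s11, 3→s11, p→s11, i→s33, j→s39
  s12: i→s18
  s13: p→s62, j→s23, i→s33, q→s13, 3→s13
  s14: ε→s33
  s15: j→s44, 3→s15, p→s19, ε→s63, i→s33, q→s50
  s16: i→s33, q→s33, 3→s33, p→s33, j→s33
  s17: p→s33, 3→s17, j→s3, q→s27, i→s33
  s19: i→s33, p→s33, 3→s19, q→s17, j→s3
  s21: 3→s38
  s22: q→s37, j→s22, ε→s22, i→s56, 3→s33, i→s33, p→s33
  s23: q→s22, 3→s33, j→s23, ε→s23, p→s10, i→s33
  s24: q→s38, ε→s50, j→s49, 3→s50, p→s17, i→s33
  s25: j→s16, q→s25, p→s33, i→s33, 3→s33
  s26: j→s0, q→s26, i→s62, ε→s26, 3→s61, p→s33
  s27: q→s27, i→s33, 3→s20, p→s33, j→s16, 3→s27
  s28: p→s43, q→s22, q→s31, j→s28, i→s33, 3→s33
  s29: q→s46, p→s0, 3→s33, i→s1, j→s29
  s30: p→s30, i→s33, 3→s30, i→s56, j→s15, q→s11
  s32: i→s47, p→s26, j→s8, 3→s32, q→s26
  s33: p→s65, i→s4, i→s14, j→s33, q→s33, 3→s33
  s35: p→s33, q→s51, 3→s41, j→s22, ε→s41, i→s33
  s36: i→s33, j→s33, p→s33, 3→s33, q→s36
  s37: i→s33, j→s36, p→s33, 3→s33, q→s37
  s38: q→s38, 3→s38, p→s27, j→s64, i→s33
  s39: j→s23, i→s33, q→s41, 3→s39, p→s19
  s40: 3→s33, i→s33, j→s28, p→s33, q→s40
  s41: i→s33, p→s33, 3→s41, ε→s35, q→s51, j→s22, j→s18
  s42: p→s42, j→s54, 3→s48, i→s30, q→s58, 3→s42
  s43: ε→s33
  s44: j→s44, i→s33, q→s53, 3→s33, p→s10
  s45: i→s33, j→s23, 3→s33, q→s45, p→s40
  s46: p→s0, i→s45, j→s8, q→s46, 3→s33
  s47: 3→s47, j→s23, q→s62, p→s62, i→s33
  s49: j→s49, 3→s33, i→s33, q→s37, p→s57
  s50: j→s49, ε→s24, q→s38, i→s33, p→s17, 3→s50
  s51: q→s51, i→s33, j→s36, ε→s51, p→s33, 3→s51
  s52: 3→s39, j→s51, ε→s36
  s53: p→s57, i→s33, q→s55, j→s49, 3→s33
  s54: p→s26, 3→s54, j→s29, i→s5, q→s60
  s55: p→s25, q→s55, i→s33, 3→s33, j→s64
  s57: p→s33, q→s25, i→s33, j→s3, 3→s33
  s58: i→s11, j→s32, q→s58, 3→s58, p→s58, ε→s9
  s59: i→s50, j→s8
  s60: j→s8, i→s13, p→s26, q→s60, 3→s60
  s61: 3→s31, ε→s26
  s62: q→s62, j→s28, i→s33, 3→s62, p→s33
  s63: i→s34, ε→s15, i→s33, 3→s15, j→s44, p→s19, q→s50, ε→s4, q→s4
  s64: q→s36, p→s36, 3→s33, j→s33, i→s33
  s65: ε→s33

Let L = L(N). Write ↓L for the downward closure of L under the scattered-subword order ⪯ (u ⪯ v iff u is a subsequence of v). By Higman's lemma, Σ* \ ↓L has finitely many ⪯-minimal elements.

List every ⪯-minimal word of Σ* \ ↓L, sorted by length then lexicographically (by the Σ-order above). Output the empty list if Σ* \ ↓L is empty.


min(Σ*\↓L) = [ii, jj3, jpp, qjqp, ijpjq, ijqqjj].

|Q|=66, |F|=48, |δ|=284 (20 ε).
min D↑ (45 st, q0=0, F={4}): 0:3→0,i→1,j→2,p→0,q→3 1:3→1,i→4,j→5,p→1,q→6 2:3→2,i→7,j→8,p→9,q→10 3:3→3,i→6,j→11,p→3,q→3 4:3→4,i→4,j→4,p→4,q→4 5:3→5,i→4,j→12,p→13,q→14 6:3→6,i→4,j→15,p→6,q→6 7:3→7,i→4,j→12,p→16,q→17 8:3→4,i→18,j→8,p→19,q→20 9:3→9,i→16,j→19,p→4,q→9 10:3→10,i→17,j→21,p→9,q→10 11:3→11,i→22,j→21,p→9,q→9 12:3→4,i→4,j→12,p→23,q→24 13:3→13,i→4,j→25,p→4,q→26 14:3→14,i→4,j→27,p→26,q→28 15:3→15,i→4,j→29,p→13,q→30 16:3→16,i→4,j→31,p→4,q→16 17:3→17,i→4,j→29,p→16,q→17 18:3→4,i→4,j→12,p→32,q→33 19:3→4,i→32,j→19,p→4,q→19 20:3→4,i→33,j→21,p→19,q→20 21:3→4,i→34,j→21,p→19,q→19 22:3→22,i→4,j→29,p→16,q→16 23:3→4,i→4,j→25,p→4,q→35 24:3→4,i→4,j→27,p→35,q→36 25:3→4,i→4,j→25,p→4,q→4 26:3→26,i→4,j→25,p→4,q→37 27:3→4,i→4,j→27,p→35,q→38 28:3→28,i→4,j→39,p→37,q→28 29:3→4,i→4,j→29,p→23,q→40 30:3→30,i→4,j→40,p→4,q→41 31:3→4,i→4,j→31,p→4,q→40 32:3→4,i→4,j→31,p→4,q→32 33:3→4,i→4,j→29,p→32,q→33 34:3→4,i→4,j→29,p→32,q→32 35:3→4,i→4,j→25,p→4,q→42 36:3→4,i→4,j→39,p→42,q→36 37:3→37,i→4,j→43,p→4,q→37 38:3→4,i→4,j→44,p→4,q→38 39:3→4,i→4,j→4,p→44,q→44 40:3→4,i→4,j→40,p→4,q→38 41:3→41,i→4,j→44,p→4,q→41 42:3→4,i→4,j→43,p→4,q→42 43:3→4,i→4,j→4,p→4,q→4 44:3→4,i→4,j→4,p→4,q→44 [Hopcroft].
'ii': N↓-sim [60, 47, 7] end={s14,s20,s33,s34,s4,s56,s65} — reject; 2/2 deletions ∈↓L.
'jj3': run [60, 54, 32, 4] end={s14,s33,s4,s65} rej; 3/3 single-dels accept.
'jpp': N↓-sim [60, 54, 25, 5] end={s14,s33,s4,s43,s65} rej; 3/3 single-dels accept.
'qjqp': run [60, 49, 37, 27, 5] end={s14,s33,s4,s43,s65} ∉↓L; 4/4 single-dels accept.
'ijpjq': N↓-sim [60, 47, 37, 15, 7, 4] end={s14,s33,s4,s65} ∉↓L; 5/5 deletions ∈↓L.
'ijqqjj': |S_i|=[60, 47, 37, 27, 14, 7, 4] end={s14,s33,s4,s65} rej; 6/6 single-dels accept.
6 obstructions.


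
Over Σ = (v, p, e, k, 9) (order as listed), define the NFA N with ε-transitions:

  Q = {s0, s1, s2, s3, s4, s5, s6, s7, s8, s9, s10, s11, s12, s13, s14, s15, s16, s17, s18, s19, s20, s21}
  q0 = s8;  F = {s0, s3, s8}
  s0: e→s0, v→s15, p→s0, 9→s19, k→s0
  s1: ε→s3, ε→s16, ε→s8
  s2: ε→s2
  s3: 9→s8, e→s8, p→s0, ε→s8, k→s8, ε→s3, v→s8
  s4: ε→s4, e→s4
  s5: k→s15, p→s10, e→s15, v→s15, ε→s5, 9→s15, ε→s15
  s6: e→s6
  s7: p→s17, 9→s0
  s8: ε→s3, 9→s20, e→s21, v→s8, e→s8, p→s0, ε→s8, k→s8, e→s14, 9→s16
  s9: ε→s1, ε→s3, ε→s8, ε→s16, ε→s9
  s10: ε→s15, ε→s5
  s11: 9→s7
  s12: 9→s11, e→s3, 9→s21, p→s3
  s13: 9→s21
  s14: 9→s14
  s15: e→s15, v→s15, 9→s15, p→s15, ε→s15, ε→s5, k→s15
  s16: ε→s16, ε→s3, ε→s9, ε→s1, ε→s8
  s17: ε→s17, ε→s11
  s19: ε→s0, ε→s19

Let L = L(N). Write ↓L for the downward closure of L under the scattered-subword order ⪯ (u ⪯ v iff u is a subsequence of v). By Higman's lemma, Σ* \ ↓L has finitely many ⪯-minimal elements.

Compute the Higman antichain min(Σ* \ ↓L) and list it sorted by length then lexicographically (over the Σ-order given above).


|Q|=22, |F|=3, |δ|=68 (29 ε).
min D↑ (3 st, q0=0, F={2}): 0:v→0,p→1,e→0,k→0,9→0 1:v→2,p→1,e→1,k→1,9→1 2:v→2,p→2,e→2,k→2,9→2.
'pv': |S_i|=[13, 5, 3] end={s10,s15,s5} rej; 2/2 single-dels accept.
1 obstructions.

Antichain: [pv].


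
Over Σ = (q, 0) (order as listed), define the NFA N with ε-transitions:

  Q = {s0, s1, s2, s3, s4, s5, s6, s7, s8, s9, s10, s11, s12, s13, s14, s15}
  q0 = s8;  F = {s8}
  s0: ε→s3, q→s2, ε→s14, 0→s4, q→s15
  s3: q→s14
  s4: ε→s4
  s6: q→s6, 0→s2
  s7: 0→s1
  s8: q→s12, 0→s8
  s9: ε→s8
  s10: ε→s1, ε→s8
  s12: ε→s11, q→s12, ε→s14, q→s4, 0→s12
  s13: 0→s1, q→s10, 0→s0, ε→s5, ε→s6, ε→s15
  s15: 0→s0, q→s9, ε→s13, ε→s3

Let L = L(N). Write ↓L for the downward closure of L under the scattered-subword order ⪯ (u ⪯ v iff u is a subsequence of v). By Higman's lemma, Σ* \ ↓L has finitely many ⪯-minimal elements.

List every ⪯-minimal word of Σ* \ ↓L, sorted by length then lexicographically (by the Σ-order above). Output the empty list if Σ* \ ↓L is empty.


A = [q].

|Q|=16, |F|=1, |δ|=30 (13 ε).
min D↑ (2 st, q0=0, F={1}): 0:q→1,0→0 1:q→1,0→1.
'q': |S_i|=[5, 4] end={s11,s12,s14,s4} — reject; 1/1 single-dels accept.
1 minimals (antichain).


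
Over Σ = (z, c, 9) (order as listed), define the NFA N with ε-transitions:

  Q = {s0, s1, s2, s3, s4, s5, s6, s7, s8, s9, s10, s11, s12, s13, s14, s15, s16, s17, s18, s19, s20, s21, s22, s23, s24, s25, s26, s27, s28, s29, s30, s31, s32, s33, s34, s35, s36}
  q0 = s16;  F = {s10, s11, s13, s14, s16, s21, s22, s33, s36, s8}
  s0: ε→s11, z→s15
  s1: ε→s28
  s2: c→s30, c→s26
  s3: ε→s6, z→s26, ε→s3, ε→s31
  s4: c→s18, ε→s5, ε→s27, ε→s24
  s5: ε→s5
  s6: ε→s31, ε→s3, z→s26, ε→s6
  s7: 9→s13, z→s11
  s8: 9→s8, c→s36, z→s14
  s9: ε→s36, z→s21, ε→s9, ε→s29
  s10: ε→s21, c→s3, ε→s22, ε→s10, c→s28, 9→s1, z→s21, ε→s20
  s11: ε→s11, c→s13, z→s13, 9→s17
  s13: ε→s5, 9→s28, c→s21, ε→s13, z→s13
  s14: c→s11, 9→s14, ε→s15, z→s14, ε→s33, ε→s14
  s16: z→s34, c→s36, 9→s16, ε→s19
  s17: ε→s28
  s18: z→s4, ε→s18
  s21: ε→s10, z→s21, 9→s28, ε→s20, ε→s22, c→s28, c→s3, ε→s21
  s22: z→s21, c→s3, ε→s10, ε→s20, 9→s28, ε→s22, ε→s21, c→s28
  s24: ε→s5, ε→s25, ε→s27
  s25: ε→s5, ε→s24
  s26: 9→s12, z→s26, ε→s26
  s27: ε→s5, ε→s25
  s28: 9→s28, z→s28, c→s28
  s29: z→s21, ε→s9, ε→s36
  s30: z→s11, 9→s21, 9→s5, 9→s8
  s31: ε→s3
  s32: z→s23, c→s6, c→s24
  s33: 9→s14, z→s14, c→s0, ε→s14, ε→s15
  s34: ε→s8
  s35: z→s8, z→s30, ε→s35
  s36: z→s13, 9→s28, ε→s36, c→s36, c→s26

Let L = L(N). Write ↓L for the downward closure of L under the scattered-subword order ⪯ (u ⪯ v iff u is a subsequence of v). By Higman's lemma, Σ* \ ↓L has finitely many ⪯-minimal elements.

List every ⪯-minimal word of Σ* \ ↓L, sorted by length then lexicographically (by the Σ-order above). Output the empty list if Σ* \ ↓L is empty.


|Q|=37, |F|=10, |δ|=111 (52 ε).
min D↑ (8 st, q0=0, F={5}): 0:z→1,c→2,9→0 1:z→3,c→2,9→1 2:z→4,c→2,9→5 3:z→3,c→6,9→3 4:z→4,c→7,9→5 5:z→5,c→5,9→5 6:z→4,c→4,9→5 7:z→7,c→5,9→5 [Hopcroft].
'c9': N↓-sim [24, 18, 4] end={s1,s12,s17,s28} rej; 2/2 deletions ∈↓L.
'czcc': |S_i|=[24, 18, 14, 11, 6] end={s12,s26,s28,s3,s31,s6} rej; 4/4 del acc.
'zzcccc': |S_i|=[24, 22, 19, 17, 13, 11, 6] end={s12,s26,s28,s3,s31,s6} ∉↓L; 6/6 del acc.
3 minimals (antichain).

min(Σ*\↓L) = [c9, czcc, zzcccc].


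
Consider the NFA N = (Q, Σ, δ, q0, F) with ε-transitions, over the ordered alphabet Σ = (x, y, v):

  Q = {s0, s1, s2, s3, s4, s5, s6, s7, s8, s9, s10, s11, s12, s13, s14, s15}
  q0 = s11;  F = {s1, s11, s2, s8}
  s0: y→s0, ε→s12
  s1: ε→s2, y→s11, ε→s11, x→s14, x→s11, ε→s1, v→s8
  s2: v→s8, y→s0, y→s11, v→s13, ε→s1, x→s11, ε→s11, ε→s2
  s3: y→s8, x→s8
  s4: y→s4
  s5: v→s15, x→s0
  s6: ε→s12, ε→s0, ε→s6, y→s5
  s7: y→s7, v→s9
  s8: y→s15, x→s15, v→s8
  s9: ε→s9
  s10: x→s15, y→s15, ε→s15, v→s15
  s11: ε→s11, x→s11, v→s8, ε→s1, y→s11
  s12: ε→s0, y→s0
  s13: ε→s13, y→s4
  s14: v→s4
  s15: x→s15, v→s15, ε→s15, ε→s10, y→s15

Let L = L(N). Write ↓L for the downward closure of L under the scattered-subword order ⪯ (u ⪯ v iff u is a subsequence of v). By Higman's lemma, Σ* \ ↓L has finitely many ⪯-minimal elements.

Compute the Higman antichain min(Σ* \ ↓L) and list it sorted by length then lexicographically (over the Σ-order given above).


|Q|=16, |F|=4, |δ|=51 (18 ε).
min D↑ (3 st, q0=0, F={2}): 0:x→0,y→0,v→1 1:x→2,y→2,v→1 2:x→2,y→2,v→2 (ε-aug+det+¬).
'vx': N↓-sim [11, 5, 2] end={s10,s15} — reject; 2/2 del acc.
'vy': N↓-sim [11, 5, 3] end={s10,s15,s4} ∉↓L; 2/2 deletions ∈↓L.
2 minimals (antichain).

Antichain: [vx, vy].


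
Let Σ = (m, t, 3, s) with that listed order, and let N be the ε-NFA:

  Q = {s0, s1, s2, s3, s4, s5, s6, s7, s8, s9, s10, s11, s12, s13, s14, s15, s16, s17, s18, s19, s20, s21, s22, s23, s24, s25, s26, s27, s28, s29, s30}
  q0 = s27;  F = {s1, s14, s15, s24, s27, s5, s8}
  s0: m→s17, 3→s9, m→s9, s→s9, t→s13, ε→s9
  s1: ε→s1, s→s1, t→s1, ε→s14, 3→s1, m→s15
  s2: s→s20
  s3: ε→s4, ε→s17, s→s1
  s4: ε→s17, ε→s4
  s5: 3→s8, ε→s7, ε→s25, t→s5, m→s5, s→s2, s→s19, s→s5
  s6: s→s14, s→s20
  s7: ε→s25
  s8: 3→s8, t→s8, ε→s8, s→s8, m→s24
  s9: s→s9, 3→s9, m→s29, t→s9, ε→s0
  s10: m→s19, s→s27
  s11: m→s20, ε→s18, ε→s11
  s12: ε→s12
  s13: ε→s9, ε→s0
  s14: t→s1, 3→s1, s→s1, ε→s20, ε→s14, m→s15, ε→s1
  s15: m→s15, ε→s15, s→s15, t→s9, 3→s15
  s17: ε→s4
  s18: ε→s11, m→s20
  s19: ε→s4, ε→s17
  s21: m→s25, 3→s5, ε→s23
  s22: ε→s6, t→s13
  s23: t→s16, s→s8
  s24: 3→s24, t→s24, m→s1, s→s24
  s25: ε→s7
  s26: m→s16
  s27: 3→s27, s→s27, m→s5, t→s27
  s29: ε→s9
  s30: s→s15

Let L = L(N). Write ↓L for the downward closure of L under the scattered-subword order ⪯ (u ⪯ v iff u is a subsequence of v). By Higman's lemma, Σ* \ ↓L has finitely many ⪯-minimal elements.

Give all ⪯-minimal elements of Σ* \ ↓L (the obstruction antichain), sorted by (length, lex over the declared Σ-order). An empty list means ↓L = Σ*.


min(Σ*\↓L) = [m3mmmt].

|Q|=31, |F|=7, |δ|=83 (29 ε).
min D↑ (7 st, q0=0, F={6}): 0:m→1,t→0,3→0,s→0 1:m→1,t→1,3→2,s→1 2:m→3,t→2,3→2,s→2 3:m→4,t→3,3→3,s→3 4:m→5,t→4,3→4,s→4 5:m→5,t→6,3→5,s→5 6:m→6,t→6,3→6,s→6.
'm3mmmt': N↓-sim [18, 17, 12, 11, 10, 7, 6] end={s0,s13,s17,s29,s4,s9} ∉↓L; 6/6 del acc.
1 words, ⪯-incomp.


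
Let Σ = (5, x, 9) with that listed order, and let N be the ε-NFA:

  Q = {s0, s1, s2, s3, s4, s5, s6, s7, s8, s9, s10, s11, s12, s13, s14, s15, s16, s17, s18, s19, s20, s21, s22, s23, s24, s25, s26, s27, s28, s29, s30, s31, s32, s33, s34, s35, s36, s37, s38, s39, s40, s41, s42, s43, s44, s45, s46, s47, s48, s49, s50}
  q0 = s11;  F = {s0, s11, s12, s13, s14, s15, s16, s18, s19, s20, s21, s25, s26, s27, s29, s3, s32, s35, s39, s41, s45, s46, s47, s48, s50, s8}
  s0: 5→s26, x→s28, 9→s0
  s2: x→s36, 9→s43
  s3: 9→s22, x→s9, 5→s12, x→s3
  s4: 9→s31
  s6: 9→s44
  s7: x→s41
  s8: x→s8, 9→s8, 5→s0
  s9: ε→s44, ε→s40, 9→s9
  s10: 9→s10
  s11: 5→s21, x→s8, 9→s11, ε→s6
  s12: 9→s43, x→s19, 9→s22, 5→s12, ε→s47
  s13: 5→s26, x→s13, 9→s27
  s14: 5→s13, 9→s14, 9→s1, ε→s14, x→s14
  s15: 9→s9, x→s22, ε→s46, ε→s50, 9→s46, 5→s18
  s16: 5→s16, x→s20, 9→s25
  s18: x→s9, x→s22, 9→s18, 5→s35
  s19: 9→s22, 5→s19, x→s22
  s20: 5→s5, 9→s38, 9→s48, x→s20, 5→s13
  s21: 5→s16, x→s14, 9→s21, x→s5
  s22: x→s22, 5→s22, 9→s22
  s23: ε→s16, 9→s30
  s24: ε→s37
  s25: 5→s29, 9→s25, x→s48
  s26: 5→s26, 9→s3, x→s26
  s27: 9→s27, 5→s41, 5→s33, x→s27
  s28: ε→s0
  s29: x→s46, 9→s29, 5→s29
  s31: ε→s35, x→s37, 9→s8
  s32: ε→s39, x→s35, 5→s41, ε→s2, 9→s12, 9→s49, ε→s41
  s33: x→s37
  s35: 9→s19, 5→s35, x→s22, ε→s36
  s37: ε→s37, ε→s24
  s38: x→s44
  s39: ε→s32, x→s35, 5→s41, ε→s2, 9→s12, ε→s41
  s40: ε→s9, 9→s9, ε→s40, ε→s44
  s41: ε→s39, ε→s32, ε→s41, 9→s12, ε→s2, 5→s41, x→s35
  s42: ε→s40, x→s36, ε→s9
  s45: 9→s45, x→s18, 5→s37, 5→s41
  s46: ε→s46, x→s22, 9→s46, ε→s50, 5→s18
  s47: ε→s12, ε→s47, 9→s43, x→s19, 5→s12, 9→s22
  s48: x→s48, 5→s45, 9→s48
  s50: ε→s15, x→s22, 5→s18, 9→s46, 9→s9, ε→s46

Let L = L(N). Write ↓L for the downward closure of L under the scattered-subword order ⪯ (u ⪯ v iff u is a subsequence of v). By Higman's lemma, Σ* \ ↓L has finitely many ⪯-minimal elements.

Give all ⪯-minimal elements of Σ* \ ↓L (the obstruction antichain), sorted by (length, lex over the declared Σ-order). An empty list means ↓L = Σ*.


|Q|=51, |F|=26, |δ|=143 (35 ε).
min D↑ (22 st, q0=0, F={18}): 0:5→1,x→2,9→0 1:5→3,x→4,9→1 2:5→5,x→2,9→2 3:5→3,x→6,9→7 4:5→8,x→4,9→4 5:5→9,x→5,9→5 6:5→8,x→6,9→10 7:5→11,x→10,9→7 8:5→9,x→8,9→12 9:5→9,x→9,9→13 10:5→14,x→10,9→10 11:5→11,x→15,9→11 12:5→16,x→12,9→12 13:5→17,x→13,9→18 14:5→16,x→19,9→14 15:5→19,x→18,9→15 16:5→16,x→20,9→17 17:5→17,x→21,9→18 18:5→18,x→18,9→18 19:5→20,x→18,9→19 20:5→20,x→18,9→21 21:5→21,x→18,9→18 (ε-aug+det+¬).
'x5599': run [42, 36, 27, 20, 10, 5] end={s22,s40,s43,s44,s9} ∉↓L; 5/5 single-dels accept.
'5595xx': run [42, 39, 34, 29, 24, 13, 4] end={s22,s40,s44,s9} ∉↓L; 6/6 single-dels accept.
2 obstructions.

A = [x5599, 5595xx].


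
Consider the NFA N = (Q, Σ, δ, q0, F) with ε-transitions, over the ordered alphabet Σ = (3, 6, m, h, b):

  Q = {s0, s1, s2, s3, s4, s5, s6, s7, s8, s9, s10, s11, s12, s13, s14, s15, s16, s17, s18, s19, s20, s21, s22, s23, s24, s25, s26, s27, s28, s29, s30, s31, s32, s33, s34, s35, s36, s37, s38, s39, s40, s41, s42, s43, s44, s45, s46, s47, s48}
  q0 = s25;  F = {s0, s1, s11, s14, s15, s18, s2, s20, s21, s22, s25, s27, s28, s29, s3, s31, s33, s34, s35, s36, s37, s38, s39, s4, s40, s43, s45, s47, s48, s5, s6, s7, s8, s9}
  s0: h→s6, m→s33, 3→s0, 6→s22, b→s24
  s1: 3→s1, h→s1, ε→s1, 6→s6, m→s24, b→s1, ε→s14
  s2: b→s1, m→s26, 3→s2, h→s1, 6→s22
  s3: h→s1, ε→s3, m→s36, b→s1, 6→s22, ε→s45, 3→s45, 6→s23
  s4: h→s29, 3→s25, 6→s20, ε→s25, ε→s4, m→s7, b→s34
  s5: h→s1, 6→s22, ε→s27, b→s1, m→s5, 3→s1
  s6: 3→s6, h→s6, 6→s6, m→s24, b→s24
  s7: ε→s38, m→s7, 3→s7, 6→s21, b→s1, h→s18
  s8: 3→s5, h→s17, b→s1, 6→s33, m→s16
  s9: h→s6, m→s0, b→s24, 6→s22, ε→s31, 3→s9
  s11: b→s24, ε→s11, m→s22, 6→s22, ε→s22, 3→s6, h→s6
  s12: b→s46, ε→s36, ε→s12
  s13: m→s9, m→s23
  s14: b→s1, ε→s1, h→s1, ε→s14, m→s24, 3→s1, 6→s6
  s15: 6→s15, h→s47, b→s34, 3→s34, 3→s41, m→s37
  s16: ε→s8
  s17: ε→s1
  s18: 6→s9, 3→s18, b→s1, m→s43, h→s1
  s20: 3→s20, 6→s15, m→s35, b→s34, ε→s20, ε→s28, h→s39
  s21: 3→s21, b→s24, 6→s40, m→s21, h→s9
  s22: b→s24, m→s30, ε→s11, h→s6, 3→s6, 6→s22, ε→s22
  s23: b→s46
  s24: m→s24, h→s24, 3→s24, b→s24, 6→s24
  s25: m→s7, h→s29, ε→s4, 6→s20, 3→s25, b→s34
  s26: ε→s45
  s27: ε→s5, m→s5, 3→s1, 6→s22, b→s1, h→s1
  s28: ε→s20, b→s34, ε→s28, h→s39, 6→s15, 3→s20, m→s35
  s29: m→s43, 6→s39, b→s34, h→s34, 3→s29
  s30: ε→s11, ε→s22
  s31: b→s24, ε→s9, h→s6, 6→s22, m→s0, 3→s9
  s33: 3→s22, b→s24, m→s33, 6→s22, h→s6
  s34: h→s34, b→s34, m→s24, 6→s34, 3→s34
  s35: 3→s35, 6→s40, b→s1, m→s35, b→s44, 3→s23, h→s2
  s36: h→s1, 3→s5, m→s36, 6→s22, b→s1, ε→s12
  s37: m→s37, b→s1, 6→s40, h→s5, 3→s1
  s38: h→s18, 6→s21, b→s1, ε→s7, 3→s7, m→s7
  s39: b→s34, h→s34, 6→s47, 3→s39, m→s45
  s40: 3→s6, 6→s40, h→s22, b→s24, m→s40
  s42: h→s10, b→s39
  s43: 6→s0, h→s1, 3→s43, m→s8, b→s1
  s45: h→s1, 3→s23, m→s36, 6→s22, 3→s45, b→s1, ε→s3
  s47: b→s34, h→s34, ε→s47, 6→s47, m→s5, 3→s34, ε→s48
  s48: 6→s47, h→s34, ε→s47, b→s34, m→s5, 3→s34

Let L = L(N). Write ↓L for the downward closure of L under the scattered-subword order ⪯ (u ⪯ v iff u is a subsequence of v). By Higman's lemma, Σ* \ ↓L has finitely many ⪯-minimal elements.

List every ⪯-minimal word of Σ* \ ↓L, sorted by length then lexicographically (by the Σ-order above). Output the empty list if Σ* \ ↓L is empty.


A = [bm, m6b, hhm, 663m, hmm33m].

|Q|=49, |F|=34, |δ|=221 (35 ε).
min D↑ (26 st, q0=0, F={12}): 0:3→0,6→1,m→2,h→3,b→4 1:3→1,6→5,m→6,h→7,b→4 2:3→2,6→8,m→2,h→9,b→10 3:3→3,6→7,m→11,h→4,b→4 4:3→4,6→4,m→12,h→4,b→4 5:3→4,6→5,m→13,h→14,b→4 6:3→6,6→15,m→6,h→16,b→10 7:3→7,6→14,m→17,h→4,b→4 8:3→8,6→15,m→8,h→18,b→12 9:3→9,6→18,m→11,h→10,b→10 10:3→10,6→19,m→12,h→10,b→10 11:3→11,6→20,m→21,h→10,b→10 12:3→12,6→12,m→12,h→12,b→12 13:3→10,6→15,m→13,h→22,b→10 14:3→4,6→14,m→22,h→4,b→4 15:3→19,6→15,m→15,h→23,b→12 16:3→16,6→23,m→17,h→10,b→10 17:3→17,6→23,m→24,h→10,b→10 18:3→18,6→23,m→20,h→19,b→12 19:3→19,6→19,m→12,h→19,b→12 20:3→20,6→23,m→25,h→19,b→12 21:3→22,6→25,m→21,h→10,b→10 22:3→10,6→23,m→22,h→10,b→10 23:3→19,6→23,m→23,h→19,b→12 24:3→22,6→23,m→24,h→10,b→10 25:3→23,6→23,m→25,h→19,b→12 (ε-aug+det+¬).
'bm': |S_i|=[44, 7, 1] end={s24} — reject; 2/2 del acc.
'm6b': |S_i|=[44, 33, 13, 2] end={s24,s46} — reject; 3/3 single-dels accept.
'hhm': |S_i|=[44, 31, 6, 1] end={s24} ∉↓L; 3/3 del acc.
'663m': |S_i|=[44, 34, 18, 6, 1] end={s24} — reject; 4/4 deletions ∈↓L.
'hmm33m': |S_i|=[44, 31, 22, 16, 9, 4, 1] end={s24} rej; 6/6 del acc.
5 words, ⪯-incomp.


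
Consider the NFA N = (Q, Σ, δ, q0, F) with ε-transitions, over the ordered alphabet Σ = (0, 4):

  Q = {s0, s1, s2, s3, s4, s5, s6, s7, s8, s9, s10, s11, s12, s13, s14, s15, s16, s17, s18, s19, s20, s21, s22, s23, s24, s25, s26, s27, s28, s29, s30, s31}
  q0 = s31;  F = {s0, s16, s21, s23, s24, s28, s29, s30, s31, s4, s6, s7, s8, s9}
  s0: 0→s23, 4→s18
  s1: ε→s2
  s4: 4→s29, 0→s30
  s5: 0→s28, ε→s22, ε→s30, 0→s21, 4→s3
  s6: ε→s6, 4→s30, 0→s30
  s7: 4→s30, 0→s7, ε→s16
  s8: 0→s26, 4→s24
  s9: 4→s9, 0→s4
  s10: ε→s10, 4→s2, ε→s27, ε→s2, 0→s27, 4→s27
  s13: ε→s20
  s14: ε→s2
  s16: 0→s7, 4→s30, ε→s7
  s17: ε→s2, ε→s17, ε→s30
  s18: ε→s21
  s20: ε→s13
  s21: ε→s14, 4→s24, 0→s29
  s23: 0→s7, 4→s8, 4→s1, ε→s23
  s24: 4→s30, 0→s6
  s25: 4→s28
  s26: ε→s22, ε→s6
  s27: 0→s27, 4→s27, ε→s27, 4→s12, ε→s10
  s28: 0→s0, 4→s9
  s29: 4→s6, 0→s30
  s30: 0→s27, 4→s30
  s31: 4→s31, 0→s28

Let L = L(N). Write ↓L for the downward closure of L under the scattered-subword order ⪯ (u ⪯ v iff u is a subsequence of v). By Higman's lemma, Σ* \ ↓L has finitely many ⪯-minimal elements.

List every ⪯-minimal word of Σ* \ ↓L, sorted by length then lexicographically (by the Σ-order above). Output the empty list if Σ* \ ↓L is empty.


min(Σ*\↓L) = [04000, 000040, 004440].

|Q|=32, |F|=14, |δ|=61 (22 ε).
min D↑ (14 st, q0=0, F={13}): 0:0→1,4→0 1:0→2,4→3 2:0→4,4→5 3:0→6,4→3 4:0→7,4→8 5:0→9,4→10 6:0→11,4→9 7:0→7,4→11 8:0→12,4→10 9:0→11,4→12 10:0→12,4→11 11:0→13,4→11 12:0→11,4→11 13:0→13,4→13 (ε-aug+det+¬).
'04000': N↓-sim [23, 22, 17, 10, 5, 4] end={s10,s12,s2,s27} rej; 5/5 single-dels accept.
'000040': N↓-sim [23, 22, 20, 15, 10, 5, 4] end={s10,s12,s2,s27} — reject; 6/6 single-dels accept.
'004440': |S_i|=[23, 22, 20, 15, 7, 5, 4] end={s10,s12,s2,s27} ∉↓L; 6/6 deletions ∈↓L.
3 minimals (antichain).
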